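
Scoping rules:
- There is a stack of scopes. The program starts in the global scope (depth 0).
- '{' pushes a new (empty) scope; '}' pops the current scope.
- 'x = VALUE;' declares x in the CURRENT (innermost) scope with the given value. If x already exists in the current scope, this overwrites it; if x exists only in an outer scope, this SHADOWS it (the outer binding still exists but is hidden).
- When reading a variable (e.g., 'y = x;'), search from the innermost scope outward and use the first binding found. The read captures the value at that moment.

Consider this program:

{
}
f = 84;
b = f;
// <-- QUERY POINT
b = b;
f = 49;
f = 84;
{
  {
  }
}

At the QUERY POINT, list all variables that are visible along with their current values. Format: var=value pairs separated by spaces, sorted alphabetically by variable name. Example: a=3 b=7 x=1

Step 1: enter scope (depth=1)
Step 2: exit scope (depth=0)
Step 3: declare f=84 at depth 0
Step 4: declare b=(read f)=84 at depth 0
Visible at query point: b=84 f=84

Answer: b=84 f=84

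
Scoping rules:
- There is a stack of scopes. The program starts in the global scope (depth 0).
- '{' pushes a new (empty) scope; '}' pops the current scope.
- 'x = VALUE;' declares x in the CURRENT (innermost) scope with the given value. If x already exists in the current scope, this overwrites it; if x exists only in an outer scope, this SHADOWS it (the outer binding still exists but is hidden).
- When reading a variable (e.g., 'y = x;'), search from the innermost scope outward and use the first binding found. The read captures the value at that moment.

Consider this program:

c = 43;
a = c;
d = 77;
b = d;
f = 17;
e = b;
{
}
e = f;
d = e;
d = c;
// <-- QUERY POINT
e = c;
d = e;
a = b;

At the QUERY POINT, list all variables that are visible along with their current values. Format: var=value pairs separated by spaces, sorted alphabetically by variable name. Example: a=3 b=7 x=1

Answer: a=43 b=77 c=43 d=43 e=17 f=17

Derivation:
Step 1: declare c=43 at depth 0
Step 2: declare a=(read c)=43 at depth 0
Step 3: declare d=77 at depth 0
Step 4: declare b=(read d)=77 at depth 0
Step 5: declare f=17 at depth 0
Step 6: declare e=(read b)=77 at depth 0
Step 7: enter scope (depth=1)
Step 8: exit scope (depth=0)
Step 9: declare e=(read f)=17 at depth 0
Step 10: declare d=(read e)=17 at depth 0
Step 11: declare d=(read c)=43 at depth 0
Visible at query point: a=43 b=77 c=43 d=43 e=17 f=17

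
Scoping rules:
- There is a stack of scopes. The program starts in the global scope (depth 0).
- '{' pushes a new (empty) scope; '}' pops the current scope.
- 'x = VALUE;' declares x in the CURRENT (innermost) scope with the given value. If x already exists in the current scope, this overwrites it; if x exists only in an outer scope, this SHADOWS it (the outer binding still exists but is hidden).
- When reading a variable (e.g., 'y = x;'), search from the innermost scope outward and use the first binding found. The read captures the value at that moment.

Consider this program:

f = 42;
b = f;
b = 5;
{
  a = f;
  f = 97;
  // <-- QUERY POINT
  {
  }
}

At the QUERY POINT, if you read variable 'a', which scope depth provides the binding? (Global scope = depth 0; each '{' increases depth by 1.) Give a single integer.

Answer: 1

Derivation:
Step 1: declare f=42 at depth 0
Step 2: declare b=(read f)=42 at depth 0
Step 3: declare b=5 at depth 0
Step 4: enter scope (depth=1)
Step 5: declare a=(read f)=42 at depth 1
Step 6: declare f=97 at depth 1
Visible at query point: a=42 b=5 f=97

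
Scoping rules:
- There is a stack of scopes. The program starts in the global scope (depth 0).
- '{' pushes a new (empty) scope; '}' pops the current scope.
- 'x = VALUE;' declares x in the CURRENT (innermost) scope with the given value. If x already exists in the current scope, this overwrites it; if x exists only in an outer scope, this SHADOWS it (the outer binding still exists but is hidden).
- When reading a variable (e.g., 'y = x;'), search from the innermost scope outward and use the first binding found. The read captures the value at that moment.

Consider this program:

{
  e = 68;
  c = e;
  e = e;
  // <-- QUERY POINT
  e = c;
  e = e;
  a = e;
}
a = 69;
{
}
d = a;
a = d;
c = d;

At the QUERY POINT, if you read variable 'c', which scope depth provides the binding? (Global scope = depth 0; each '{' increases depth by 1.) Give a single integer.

Answer: 1

Derivation:
Step 1: enter scope (depth=1)
Step 2: declare e=68 at depth 1
Step 3: declare c=(read e)=68 at depth 1
Step 4: declare e=(read e)=68 at depth 1
Visible at query point: c=68 e=68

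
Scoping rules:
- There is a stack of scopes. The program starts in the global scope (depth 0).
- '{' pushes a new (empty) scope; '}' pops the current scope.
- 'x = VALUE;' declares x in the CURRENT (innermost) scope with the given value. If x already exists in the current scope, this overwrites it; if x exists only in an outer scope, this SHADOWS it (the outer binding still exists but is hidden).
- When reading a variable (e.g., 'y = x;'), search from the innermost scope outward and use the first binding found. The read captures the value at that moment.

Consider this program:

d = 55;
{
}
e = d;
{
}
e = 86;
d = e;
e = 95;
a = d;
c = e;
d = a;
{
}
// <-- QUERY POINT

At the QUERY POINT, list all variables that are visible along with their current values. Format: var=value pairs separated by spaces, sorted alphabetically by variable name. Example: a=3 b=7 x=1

Answer: a=86 c=95 d=86 e=95

Derivation:
Step 1: declare d=55 at depth 0
Step 2: enter scope (depth=1)
Step 3: exit scope (depth=0)
Step 4: declare e=(read d)=55 at depth 0
Step 5: enter scope (depth=1)
Step 6: exit scope (depth=0)
Step 7: declare e=86 at depth 0
Step 8: declare d=(read e)=86 at depth 0
Step 9: declare e=95 at depth 0
Step 10: declare a=(read d)=86 at depth 0
Step 11: declare c=(read e)=95 at depth 0
Step 12: declare d=(read a)=86 at depth 0
Step 13: enter scope (depth=1)
Step 14: exit scope (depth=0)
Visible at query point: a=86 c=95 d=86 e=95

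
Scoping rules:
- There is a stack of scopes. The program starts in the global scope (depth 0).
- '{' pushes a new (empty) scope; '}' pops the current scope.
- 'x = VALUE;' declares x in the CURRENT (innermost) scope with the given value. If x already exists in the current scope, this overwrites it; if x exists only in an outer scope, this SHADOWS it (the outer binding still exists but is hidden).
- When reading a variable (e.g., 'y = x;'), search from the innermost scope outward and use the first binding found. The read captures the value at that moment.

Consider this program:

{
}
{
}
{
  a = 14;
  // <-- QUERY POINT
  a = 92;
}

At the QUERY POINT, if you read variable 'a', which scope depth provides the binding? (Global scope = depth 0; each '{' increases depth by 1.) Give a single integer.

Step 1: enter scope (depth=1)
Step 2: exit scope (depth=0)
Step 3: enter scope (depth=1)
Step 4: exit scope (depth=0)
Step 5: enter scope (depth=1)
Step 6: declare a=14 at depth 1
Visible at query point: a=14

Answer: 1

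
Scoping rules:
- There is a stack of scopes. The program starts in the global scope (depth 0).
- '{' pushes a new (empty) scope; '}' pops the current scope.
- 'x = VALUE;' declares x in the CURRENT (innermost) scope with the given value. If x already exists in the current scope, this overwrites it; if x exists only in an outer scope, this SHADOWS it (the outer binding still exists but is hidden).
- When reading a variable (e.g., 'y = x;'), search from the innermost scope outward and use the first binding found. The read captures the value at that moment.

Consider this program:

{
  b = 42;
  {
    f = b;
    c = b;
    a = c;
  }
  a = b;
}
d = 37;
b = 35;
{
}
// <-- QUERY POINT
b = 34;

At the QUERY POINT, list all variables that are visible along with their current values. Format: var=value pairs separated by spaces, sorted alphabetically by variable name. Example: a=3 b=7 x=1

Answer: b=35 d=37

Derivation:
Step 1: enter scope (depth=1)
Step 2: declare b=42 at depth 1
Step 3: enter scope (depth=2)
Step 4: declare f=(read b)=42 at depth 2
Step 5: declare c=(read b)=42 at depth 2
Step 6: declare a=(read c)=42 at depth 2
Step 7: exit scope (depth=1)
Step 8: declare a=(read b)=42 at depth 1
Step 9: exit scope (depth=0)
Step 10: declare d=37 at depth 0
Step 11: declare b=35 at depth 0
Step 12: enter scope (depth=1)
Step 13: exit scope (depth=0)
Visible at query point: b=35 d=37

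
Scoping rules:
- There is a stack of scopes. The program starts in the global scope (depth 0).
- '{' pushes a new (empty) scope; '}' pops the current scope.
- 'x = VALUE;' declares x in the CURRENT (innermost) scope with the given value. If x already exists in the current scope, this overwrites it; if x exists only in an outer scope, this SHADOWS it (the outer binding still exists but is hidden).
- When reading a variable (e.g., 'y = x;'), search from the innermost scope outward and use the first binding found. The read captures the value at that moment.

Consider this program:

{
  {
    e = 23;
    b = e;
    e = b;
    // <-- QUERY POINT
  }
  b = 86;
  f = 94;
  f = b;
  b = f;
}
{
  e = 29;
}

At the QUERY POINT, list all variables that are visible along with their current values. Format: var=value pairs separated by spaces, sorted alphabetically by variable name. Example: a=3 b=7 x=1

Step 1: enter scope (depth=1)
Step 2: enter scope (depth=2)
Step 3: declare e=23 at depth 2
Step 4: declare b=(read e)=23 at depth 2
Step 5: declare e=(read b)=23 at depth 2
Visible at query point: b=23 e=23

Answer: b=23 e=23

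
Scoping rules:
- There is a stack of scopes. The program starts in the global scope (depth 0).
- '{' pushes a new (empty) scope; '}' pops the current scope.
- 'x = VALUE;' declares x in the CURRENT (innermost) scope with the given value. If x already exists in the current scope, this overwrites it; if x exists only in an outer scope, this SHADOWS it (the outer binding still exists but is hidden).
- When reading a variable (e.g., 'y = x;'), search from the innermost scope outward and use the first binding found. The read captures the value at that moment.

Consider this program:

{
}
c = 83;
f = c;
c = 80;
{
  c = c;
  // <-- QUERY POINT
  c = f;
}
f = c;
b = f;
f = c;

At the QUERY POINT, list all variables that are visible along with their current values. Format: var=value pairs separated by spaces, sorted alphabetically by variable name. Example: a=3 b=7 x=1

Answer: c=80 f=83

Derivation:
Step 1: enter scope (depth=1)
Step 2: exit scope (depth=0)
Step 3: declare c=83 at depth 0
Step 4: declare f=(read c)=83 at depth 0
Step 5: declare c=80 at depth 0
Step 6: enter scope (depth=1)
Step 7: declare c=(read c)=80 at depth 1
Visible at query point: c=80 f=83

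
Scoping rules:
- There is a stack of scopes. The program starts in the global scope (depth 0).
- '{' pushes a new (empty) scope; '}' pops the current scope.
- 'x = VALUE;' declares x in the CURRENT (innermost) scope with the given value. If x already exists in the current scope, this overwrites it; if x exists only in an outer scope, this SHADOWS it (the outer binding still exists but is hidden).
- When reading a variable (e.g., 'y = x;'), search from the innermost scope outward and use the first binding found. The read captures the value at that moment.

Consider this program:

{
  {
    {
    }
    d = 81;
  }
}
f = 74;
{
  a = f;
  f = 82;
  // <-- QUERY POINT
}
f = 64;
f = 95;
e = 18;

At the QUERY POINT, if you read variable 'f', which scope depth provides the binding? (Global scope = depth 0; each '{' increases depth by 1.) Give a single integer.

Step 1: enter scope (depth=1)
Step 2: enter scope (depth=2)
Step 3: enter scope (depth=3)
Step 4: exit scope (depth=2)
Step 5: declare d=81 at depth 2
Step 6: exit scope (depth=1)
Step 7: exit scope (depth=0)
Step 8: declare f=74 at depth 0
Step 9: enter scope (depth=1)
Step 10: declare a=(read f)=74 at depth 1
Step 11: declare f=82 at depth 1
Visible at query point: a=74 f=82

Answer: 1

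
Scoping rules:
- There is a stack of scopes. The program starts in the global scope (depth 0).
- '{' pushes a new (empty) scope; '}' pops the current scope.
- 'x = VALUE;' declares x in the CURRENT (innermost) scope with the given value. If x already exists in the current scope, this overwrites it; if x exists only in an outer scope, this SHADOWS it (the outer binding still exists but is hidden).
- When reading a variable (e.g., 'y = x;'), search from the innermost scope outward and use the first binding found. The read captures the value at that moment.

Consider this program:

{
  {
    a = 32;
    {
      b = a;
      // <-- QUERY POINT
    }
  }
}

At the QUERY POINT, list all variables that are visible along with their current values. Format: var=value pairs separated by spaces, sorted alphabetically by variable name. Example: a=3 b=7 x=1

Answer: a=32 b=32

Derivation:
Step 1: enter scope (depth=1)
Step 2: enter scope (depth=2)
Step 3: declare a=32 at depth 2
Step 4: enter scope (depth=3)
Step 5: declare b=(read a)=32 at depth 3
Visible at query point: a=32 b=32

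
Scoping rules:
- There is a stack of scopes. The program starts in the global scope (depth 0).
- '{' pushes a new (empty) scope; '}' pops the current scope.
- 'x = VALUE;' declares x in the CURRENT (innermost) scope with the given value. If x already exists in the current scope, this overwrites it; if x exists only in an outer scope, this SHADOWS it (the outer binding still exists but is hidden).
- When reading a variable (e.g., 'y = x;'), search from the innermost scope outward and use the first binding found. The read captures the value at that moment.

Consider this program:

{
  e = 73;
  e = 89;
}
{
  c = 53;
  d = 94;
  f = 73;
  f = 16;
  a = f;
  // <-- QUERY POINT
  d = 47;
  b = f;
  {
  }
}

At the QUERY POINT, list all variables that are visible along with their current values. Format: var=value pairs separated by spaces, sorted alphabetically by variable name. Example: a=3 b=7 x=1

Step 1: enter scope (depth=1)
Step 2: declare e=73 at depth 1
Step 3: declare e=89 at depth 1
Step 4: exit scope (depth=0)
Step 5: enter scope (depth=1)
Step 6: declare c=53 at depth 1
Step 7: declare d=94 at depth 1
Step 8: declare f=73 at depth 1
Step 9: declare f=16 at depth 1
Step 10: declare a=(read f)=16 at depth 1
Visible at query point: a=16 c=53 d=94 f=16

Answer: a=16 c=53 d=94 f=16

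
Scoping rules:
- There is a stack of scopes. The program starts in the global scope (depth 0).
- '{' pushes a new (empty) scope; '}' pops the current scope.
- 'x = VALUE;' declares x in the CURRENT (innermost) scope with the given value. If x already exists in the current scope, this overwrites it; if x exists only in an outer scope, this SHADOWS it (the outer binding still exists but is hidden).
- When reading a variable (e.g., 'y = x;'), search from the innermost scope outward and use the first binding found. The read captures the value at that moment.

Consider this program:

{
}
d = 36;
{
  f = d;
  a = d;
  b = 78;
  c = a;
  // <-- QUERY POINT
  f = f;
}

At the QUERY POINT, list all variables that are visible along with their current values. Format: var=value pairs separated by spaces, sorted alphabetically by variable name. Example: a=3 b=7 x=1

Step 1: enter scope (depth=1)
Step 2: exit scope (depth=0)
Step 3: declare d=36 at depth 0
Step 4: enter scope (depth=1)
Step 5: declare f=(read d)=36 at depth 1
Step 6: declare a=(read d)=36 at depth 1
Step 7: declare b=78 at depth 1
Step 8: declare c=(read a)=36 at depth 1
Visible at query point: a=36 b=78 c=36 d=36 f=36

Answer: a=36 b=78 c=36 d=36 f=36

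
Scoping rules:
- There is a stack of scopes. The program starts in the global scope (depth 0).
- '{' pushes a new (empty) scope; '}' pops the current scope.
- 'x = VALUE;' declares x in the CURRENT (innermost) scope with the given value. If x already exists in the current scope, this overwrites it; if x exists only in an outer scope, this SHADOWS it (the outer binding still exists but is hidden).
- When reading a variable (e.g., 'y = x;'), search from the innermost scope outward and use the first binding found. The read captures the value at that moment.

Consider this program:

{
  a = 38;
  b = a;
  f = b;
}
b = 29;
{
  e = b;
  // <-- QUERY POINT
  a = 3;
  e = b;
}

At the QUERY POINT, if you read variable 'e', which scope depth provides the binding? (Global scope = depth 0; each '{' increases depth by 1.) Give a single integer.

Answer: 1

Derivation:
Step 1: enter scope (depth=1)
Step 2: declare a=38 at depth 1
Step 3: declare b=(read a)=38 at depth 1
Step 4: declare f=(read b)=38 at depth 1
Step 5: exit scope (depth=0)
Step 6: declare b=29 at depth 0
Step 7: enter scope (depth=1)
Step 8: declare e=(read b)=29 at depth 1
Visible at query point: b=29 e=29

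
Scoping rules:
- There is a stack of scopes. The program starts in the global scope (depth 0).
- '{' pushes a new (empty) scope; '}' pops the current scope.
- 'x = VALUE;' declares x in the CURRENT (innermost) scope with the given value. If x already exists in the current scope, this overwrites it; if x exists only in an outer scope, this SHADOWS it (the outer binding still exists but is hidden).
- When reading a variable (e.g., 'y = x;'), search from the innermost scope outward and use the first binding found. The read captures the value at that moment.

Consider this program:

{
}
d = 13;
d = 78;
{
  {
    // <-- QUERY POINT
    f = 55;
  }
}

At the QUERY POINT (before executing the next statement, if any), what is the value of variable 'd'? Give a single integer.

Step 1: enter scope (depth=1)
Step 2: exit scope (depth=0)
Step 3: declare d=13 at depth 0
Step 4: declare d=78 at depth 0
Step 5: enter scope (depth=1)
Step 6: enter scope (depth=2)
Visible at query point: d=78

Answer: 78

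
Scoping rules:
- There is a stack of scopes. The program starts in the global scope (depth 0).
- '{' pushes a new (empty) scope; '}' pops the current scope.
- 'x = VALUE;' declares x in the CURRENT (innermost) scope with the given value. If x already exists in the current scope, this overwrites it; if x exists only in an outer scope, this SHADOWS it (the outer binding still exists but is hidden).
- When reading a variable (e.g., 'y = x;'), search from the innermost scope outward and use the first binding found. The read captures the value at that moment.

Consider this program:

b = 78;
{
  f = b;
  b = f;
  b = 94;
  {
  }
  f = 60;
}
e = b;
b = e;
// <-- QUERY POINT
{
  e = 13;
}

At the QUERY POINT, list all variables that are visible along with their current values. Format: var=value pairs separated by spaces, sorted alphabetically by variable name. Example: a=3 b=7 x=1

Step 1: declare b=78 at depth 0
Step 2: enter scope (depth=1)
Step 3: declare f=(read b)=78 at depth 1
Step 4: declare b=(read f)=78 at depth 1
Step 5: declare b=94 at depth 1
Step 6: enter scope (depth=2)
Step 7: exit scope (depth=1)
Step 8: declare f=60 at depth 1
Step 9: exit scope (depth=0)
Step 10: declare e=(read b)=78 at depth 0
Step 11: declare b=(read e)=78 at depth 0
Visible at query point: b=78 e=78

Answer: b=78 e=78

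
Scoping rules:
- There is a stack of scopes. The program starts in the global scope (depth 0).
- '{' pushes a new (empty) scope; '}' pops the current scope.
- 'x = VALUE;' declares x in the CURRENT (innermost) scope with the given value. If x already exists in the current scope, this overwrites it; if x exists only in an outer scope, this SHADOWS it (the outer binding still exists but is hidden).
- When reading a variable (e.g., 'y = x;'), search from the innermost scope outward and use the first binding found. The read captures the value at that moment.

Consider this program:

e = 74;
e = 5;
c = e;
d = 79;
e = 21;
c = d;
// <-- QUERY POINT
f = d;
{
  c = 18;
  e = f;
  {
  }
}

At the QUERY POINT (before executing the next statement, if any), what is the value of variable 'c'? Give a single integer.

Step 1: declare e=74 at depth 0
Step 2: declare e=5 at depth 0
Step 3: declare c=(read e)=5 at depth 0
Step 4: declare d=79 at depth 0
Step 5: declare e=21 at depth 0
Step 6: declare c=(read d)=79 at depth 0
Visible at query point: c=79 d=79 e=21

Answer: 79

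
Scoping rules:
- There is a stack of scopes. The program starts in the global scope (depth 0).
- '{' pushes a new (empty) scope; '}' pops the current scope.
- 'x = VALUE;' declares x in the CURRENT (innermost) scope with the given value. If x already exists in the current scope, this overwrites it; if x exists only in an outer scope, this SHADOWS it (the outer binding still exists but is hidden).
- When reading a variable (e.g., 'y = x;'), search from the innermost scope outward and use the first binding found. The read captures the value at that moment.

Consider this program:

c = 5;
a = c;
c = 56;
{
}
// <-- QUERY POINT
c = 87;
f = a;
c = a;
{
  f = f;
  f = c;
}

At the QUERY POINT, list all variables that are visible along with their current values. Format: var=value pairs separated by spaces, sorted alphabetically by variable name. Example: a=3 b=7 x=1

Answer: a=5 c=56

Derivation:
Step 1: declare c=5 at depth 0
Step 2: declare a=(read c)=5 at depth 0
Step 3: declare c=56 at depth 0
Step 4: enter scope (depth=1)
Step 5: exit scope (depth=0)
Visible at query point: a=5 c=56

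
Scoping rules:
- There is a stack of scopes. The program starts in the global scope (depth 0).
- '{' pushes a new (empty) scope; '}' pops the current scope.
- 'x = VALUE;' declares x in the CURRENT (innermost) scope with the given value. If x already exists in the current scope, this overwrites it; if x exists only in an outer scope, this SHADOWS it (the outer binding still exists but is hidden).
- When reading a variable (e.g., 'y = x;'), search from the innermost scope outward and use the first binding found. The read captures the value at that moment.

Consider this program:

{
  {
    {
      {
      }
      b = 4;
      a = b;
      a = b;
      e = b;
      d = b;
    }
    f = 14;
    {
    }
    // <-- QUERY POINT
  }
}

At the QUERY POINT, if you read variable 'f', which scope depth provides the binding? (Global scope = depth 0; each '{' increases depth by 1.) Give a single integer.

Answer: 2

Derivation:
Step 1: enter scope (depth=1)
Step 2: enter scope (depth=2)
Step 3: enter scope (depth=3)
Step 4: enter scope (depth=4)
Step 5: exit scope (depth=3)
Step 6: declare b=4 at depth 3
Step 7: declare a=(read b)=4 at depth 3
Step 8: declare a=(read b)=4 at depth 3
Step 9: declare e=(read b)=4 at depth 3
Step 10: declare d=(read b)=4 at depth 3
Step 11: exit scope (depth=2)
Step 12: declare f=14 at depth 2
Step 13: enter scope (depth=3)
Step 14: exit scope (depth=2)
Visible at query point: f=14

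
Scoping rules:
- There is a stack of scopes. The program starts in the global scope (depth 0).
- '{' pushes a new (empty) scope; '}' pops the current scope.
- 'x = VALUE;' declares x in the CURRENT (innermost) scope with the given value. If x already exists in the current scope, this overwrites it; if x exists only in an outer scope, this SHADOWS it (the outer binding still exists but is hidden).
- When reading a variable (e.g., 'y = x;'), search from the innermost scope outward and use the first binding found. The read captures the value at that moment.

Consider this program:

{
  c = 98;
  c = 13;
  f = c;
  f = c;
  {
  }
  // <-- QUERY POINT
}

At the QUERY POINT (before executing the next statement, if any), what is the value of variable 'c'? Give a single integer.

Step 1: enter scope (depth=1)
Step 2: declare c=98 at depth 1
Step 3: declare c=13 at depth 1
Step 4: declare f=(read c)=13 at depth 1
Step 5: declare f=(read c)=13 at depth 1
Step 6: enter scope (depth=2)
Step 7: exit scope (depth=1)
Visible at query point: c=13 f=13

Answer: 13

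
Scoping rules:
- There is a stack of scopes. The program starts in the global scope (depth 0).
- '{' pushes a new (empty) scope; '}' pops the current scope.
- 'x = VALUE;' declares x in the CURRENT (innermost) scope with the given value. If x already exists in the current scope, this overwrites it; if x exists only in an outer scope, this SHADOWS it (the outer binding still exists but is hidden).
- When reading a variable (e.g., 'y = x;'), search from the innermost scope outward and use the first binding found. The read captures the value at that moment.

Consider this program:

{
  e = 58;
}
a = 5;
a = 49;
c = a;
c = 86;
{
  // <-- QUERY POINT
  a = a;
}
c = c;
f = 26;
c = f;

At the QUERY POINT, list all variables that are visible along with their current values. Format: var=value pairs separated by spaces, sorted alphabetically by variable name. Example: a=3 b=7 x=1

Answer: a=49 c=86

Derivation:
Step 1: enter scope (depth=1)
Step 2: declare e=58 at depth 1
Step 3: exit scope (depth=0)
Step 4: declare a=5 at depth 0
Step 5: declare a=49 at depth 0
Step 6: declare c=(read a)=49 at depth 0
Step 7: declare c=86 at depth 0
Step 8: enter scope (depth=1)
Visible at query point: a=49 c=86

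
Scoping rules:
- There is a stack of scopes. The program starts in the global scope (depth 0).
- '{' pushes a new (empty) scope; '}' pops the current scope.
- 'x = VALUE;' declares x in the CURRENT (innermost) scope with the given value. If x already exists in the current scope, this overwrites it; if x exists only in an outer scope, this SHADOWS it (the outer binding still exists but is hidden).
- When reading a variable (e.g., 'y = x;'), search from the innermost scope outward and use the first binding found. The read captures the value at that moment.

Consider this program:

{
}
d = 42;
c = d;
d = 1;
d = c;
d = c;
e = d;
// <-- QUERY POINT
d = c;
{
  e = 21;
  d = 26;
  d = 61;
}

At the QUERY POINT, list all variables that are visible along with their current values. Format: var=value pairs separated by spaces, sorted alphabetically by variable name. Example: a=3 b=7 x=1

Answer: c=42 d=42 e=42

Derivation:
Step 1: enter scope (depth=1)
Step 2: exit scope (depth=0)
Step 3: declare d=42 at depth 0
Step 4: declare c=(read d)=42 at depth 0
Step 5: declare d=1 at depth 0
Step 6: declare d=(read c)=42 at depth 0
Step 7: declare d=(read c)=42 at depth 0
Step 8: declare e=(read d)=42 at depth 0
Visible at query point: c=42 d=42 e=42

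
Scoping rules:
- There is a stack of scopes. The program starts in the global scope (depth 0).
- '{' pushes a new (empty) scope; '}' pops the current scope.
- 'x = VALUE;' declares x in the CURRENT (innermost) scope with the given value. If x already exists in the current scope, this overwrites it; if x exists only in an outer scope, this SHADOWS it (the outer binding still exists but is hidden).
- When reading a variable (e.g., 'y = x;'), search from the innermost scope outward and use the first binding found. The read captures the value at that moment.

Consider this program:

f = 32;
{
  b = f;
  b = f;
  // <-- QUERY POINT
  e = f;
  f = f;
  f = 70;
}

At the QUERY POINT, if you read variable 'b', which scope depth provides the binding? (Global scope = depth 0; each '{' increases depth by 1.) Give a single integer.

Step 1: declare f=32 at depth 0
Step 2: enter scope (depth=1)
Step 3: declare b=(read f)=32 at depth 1
Step 4: declare b=(read f)=32 at depth 1
Visible at query point: b=32 f=32

Answer: 1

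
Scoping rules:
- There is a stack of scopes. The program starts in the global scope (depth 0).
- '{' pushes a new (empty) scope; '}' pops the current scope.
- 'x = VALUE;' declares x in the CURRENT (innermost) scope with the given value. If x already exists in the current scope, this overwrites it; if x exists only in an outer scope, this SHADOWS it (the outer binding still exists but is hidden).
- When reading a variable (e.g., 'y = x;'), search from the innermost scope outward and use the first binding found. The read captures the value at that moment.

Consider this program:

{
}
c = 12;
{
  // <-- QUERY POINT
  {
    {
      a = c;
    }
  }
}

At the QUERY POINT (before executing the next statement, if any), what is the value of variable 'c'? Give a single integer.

Step 1: enter scope (depth=1)
Step 2: exit scope (depth=0)
Step 3: declare c=12 at depth 0
Step 4: enter scope (depth=1)
Visible at query point: c=12

Answer: 12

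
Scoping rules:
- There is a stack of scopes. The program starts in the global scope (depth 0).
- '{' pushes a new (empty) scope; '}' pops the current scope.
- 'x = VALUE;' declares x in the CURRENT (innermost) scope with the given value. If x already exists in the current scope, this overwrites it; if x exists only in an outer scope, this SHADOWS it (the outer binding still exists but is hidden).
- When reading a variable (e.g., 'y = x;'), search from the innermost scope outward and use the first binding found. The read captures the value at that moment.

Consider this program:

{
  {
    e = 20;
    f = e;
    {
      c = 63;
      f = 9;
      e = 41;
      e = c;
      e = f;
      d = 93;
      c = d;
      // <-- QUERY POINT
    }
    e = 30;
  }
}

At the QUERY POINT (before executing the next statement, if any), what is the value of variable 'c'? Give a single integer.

Step 1: enter scope (depth=1)
Step 2: enter scope (depth=2)
Step 3: declare e=20 at depth 2
Step 4: declare f=(read e)=20 at depth 2
Step 5: enter scope (depth=3)
Step 6: declare c=63 at depth 3
Step 7: declare f=9 at depth 3
Step 8: declare e=41 at depth 3
Step 9: declare e=(read c)=63 at depth 3
Step 10: declare e=(read f)=9 at depth 3
Step 11: declare d=93 at depth 3
Step 12: declare c=(read d)=93 at depth 3
Visible at query point: c=93 d=93 e=9 f=9

Answer: 93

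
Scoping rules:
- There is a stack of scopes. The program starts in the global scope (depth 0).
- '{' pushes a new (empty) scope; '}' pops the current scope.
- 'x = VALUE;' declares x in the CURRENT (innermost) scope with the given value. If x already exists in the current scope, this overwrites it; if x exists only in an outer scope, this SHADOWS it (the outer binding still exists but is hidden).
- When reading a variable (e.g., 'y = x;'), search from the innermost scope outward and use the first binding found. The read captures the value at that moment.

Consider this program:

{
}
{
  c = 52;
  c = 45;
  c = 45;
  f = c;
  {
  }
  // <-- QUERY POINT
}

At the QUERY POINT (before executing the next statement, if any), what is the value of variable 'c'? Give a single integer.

Step 1: enter scope (depth=1)
Step 2: exit scope (depth=0)
Step 3: enter scope (depth=1)
Step 4: declare c=52 at depth 1
Step 5: declare c=45 at depth 1
Step 6: declare c=45 at depth 1
Step 7: declare f=(read c)=45 at depth 1
Step 8: enter scope (depth=2)
Step 9: exit scope (depth=1)
Visible at query point: c=45 f=45

Answer: 45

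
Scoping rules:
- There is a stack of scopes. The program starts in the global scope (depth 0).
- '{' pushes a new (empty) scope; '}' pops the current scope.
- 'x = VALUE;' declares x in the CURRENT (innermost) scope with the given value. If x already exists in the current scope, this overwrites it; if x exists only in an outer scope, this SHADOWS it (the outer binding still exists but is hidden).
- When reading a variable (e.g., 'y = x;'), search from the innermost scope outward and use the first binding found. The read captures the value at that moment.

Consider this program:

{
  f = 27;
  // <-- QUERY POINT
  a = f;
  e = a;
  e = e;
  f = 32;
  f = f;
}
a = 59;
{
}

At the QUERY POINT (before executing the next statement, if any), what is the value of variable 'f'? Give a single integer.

Step 1: enter scope (depth=1)
Step 2: declare f=27 at depth 1
Visible at query point: f=27

Answer: 27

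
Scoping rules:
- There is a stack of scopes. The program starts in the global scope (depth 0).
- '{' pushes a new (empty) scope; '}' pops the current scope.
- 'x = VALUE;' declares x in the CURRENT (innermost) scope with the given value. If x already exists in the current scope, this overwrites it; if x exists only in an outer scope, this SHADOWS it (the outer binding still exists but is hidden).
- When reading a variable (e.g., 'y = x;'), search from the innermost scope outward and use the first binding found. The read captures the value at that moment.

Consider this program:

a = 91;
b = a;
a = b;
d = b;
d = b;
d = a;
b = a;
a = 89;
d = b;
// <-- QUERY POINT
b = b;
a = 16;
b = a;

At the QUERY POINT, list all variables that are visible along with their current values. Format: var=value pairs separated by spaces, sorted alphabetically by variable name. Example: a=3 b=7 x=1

Step 1: declare a=91 at depth 0
Step 2: declare b=(read a)=91 at depth 0
Step 3: declare a=(read b)=91 at depth 0
Step 4: declare d=(read b)=91 at depth 0
Step 5: declare d=(read b)=91 at depth 0
Step 6: declare d=(read a)=91 at depth 0
Step 7: declare b=(read a)=91 at depth 0
Step 8: declare a=89 at depth 0
Step 9: declare d=(read b)=91 at depth 0
Visible at query point: a=89 b=91 d=91

Answer: a=89 b=91 d=91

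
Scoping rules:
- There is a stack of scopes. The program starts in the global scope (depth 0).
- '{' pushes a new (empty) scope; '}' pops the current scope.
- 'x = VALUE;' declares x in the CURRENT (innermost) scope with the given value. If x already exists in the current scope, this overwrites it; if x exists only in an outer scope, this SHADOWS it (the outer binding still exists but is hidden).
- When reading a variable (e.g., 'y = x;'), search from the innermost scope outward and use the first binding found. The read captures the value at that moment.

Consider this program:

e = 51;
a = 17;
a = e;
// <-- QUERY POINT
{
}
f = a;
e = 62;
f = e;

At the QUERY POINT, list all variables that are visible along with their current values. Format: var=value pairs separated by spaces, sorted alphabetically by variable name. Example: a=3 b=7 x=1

Step 1: declare e=51 at depth 0
Step 2: declare a=17 at depth 0
Step 3: declare a=(read e)=51 at depth 0
Visible at query point: a=51 e=51

Answer: a=51 e=51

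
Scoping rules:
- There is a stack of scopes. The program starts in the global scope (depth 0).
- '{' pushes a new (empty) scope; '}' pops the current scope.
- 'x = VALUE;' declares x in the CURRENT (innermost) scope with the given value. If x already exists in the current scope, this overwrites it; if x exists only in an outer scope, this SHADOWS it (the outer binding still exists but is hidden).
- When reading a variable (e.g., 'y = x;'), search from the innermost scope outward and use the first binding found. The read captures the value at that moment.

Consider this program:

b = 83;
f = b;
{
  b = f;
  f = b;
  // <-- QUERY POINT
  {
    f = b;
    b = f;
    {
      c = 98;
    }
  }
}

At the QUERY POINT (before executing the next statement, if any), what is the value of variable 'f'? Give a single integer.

Step 1: declare b=83 at depth 0
Step 2: declare f=(read b)=83 at depth 0
Step 3: enter scope (depth=1)
Step 4: declare b=(read f)=83 at depth 1
Step 5: declare f=(read b)=83 at depth 1
Visible at query point: b=83 f=83

Answer: 83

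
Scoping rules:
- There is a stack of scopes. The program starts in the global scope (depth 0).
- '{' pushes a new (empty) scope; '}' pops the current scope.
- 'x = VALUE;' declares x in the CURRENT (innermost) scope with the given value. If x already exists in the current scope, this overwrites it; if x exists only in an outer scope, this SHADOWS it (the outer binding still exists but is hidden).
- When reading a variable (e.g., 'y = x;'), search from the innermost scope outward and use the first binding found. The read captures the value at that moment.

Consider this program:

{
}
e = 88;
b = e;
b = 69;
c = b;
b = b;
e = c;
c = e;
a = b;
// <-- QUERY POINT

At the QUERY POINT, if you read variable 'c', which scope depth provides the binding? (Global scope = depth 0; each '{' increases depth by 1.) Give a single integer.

Step 1: enter scope (depth=1)
Step 2: exit scope (depth=0)
Step 3: declare e=88 at depth 0
Step 4: declare b=(read e)=88 at depth 0
Step 5: declare b=69 at depth 0
Step 6: declare c=(read b)=69 at depth 0
Step 7: declare b=(read b)=69 at depth 0
Step 8: declare e=(read c)=69 at depth 0
Step 9: declare c=(read e)=69 at depth 0
Step 10: declare a=(read b)=69 at depth 0
Visible at query point: a=69 b=69 c=69 e=69

Answer: 0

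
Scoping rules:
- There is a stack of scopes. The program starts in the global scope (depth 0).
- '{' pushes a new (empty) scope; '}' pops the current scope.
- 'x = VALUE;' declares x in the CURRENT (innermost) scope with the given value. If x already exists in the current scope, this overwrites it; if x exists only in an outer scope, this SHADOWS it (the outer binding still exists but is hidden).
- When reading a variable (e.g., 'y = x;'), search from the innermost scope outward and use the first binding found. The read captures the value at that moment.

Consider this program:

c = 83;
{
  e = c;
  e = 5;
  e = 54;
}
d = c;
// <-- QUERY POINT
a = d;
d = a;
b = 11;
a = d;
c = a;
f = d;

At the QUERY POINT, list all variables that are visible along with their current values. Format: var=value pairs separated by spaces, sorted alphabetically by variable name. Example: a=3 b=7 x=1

Answer: c=83 d=83

Derivation:
Step 1: declare c=83 at depth 0
Step 2: enter scope (depth=1)
Step 3: declare e=(read c)=83 at depth 1
Step 4: declare e=5 at depth 1
Step 5: declare e=54 at depth 1
Step 6: exit scope (depth=0)
Step 7: declare d=(read c)=83 at depth 0
Visible at query point: c=83 d=83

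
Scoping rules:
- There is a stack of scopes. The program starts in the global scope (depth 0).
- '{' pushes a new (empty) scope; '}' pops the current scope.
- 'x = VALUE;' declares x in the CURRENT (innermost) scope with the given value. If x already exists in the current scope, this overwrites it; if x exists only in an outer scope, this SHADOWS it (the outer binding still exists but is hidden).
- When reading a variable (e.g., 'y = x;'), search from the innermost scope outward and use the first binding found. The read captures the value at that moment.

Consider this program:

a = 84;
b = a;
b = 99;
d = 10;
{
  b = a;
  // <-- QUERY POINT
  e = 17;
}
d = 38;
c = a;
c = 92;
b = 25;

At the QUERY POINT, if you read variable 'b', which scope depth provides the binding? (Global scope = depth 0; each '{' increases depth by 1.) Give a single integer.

Step 1: declare a=84 at depth 0
Step 2: declare b=(read a)=84 at depth 0
Step 3: declare b=99 at depth 0
Step 4: declare d=10 at depth 0
Step 5: enter scope (depth=1)
Step 6: declare b=(read a)=84 at depth 1
Visible at query point: a=84 b=84 d=10

Answer: 1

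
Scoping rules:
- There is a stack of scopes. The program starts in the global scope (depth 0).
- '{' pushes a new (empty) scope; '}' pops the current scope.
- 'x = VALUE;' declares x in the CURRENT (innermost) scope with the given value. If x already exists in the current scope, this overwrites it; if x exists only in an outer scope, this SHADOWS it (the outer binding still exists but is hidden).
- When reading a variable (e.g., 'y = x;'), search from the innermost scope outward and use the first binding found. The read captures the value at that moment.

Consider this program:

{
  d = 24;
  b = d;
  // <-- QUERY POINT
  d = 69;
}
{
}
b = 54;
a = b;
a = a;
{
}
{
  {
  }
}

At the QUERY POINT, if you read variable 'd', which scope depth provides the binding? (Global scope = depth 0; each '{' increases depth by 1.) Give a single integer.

Answer: 1

Derivation:
Step 1: enter scope (depth=1)
Step 2: declare d=24 at depth 1
Step 3: declare b=(read d)=24 at depth 1
Visible at query point: b=24 d=24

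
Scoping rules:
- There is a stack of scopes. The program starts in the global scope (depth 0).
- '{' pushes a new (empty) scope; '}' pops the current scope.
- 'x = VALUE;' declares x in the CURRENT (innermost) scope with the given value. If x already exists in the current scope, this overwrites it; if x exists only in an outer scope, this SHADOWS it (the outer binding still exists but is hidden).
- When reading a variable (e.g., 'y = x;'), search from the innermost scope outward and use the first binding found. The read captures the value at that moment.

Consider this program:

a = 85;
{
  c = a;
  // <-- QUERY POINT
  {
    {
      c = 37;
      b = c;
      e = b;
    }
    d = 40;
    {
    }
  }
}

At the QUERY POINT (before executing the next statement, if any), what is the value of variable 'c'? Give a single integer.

Answer: 85

Derivation:
Step 1: declare a=85 at depth 0
Step 2: enter scope (depth=1)
Step 3: declare c=(read a)=85 at depth 1
Visible at query point: a=85 c=85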